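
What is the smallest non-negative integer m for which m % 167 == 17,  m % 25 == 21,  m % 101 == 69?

10371

From m ≡ 17 (mod 167) write m = 17 + 167t. Substituting into m ≡ 21 (mod 25) gives 167t ≡ 4 (mod 25), and since 17⁻¹ ≡ 3 (mod 25), t ≡ 12. Hence m ≡ 17 + 167·12 = 2021 (mod 4175).
From m ≡ 2021 (mod 4175) write m = 2021 + 4175t. Substituting into m ≡ 69 (mod 101) gives 4175t ≡ 68 (mod 101), and since 34⁻¹ ≡ 3 (mod 101), t ≡ 2. Hence m ≡ 2021 + 4175·2 = 10371 (mod 421675).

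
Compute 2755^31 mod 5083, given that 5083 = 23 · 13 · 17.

Mod 23: 2755 ≡ 18; by Fermat, exponent reduces to 31 mod 22 = 9; 18^9 ≡ 12 (mod 23).
Mod 13: 2755 ≡ 12; by Fermat, exponent reduces to 31 mod 12 = 7; 12^7 ≡ 12 (mod 13).
Mod 17: 2755 ≡ 1; by Fermat, exponent reduces to 31 mod 16 = 15; 1^15 ≡ 1 (mod 17).
Combine by CRT: x ≡ 12 (mod 23), x ≡ 12 (mod 13), x ≡ 1 (mod 17) ⇒ x ≡ 1208 (mod 5083).

1208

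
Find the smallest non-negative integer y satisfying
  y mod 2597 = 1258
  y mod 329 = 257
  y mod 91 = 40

954357

gcd(2597, 329) = 7 and 7 | (257 − 1258), so the pair is consistent; merging gives y ≡ 99944 (mod 122059), where 122059 = lcm(2597, 329).
gcd(122059, 91) = 7 and 7 | (40 − 99944), so the pair is consistent; merging gives y ≡ 954357 (mod 1586767), where 1586767 = lcm(122059, 91).
The solution is unique modulo lcm(2597, 329, 91) = 1586767.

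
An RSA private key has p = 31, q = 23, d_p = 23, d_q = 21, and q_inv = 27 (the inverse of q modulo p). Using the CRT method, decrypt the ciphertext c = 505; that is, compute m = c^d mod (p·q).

m₁ = c^(d_p) mod p: c ≡ 9 (mod 31), and 9^23 mod 31 = 28.
m₂ = c^(d_q) mod q: c ≡ 22 (mod 23), and 22^21 mod 23 = 22.
h = q_inv·(m₁ − m₂) mod p = 27·(28 − 22) mod 31 = 7.
m = m₂ + h·q = 22 + 7·23 = 183.

183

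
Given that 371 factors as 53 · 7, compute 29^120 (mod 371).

Mod 53: 29 ≡ 29; by Fermat, exponent reduces to 120 mod 52 = 16; 29^16 ≡ 44 (mod 53).
Mod 7: 29 ≡ 1; since 6 | 120, by Fermat 1^120 ≡ 1 (mod 7).
Combine by CRT: x ≡ 44 (mod 53), x ≡ 1 (mod 7) ⇒ x ≡ 309 (mod 371).

309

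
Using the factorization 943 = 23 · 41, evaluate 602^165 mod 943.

208

Mod 23: 602 ≡ 4; by Fermat, exponent reduces to 165 mod 22 = 11; 4^11 ≡ 1 (mod 23).
Mod 41: 602 ≡ 28; by Fermat, exponent reduces to 165 mod 40 = 5; 28^5 ≡ 3 (mod 41).
Combine by CRT: x ≡ 1 (mod 23), x ≡ 3 (mod 41) ⇒ x ≡ 208 (mod 943).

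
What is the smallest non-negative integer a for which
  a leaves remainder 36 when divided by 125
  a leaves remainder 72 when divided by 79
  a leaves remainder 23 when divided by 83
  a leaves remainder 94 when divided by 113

The moduli are pairwise coprime; N = 125·79·83·113 = 92617625.
N/125 = 740941; 740941 ≡ 66 (mod 125); 66·36 ≡ 1, so inverse 36.
N/79 = 1172375; 1172375 ≡ 15 (mod 79); 15·58 ≡ 1, so inverse 58.
N/83 = 1115875; 1115875 ≡ 23 (mod 83); 23·65 ≡ 1, so inverse 65.
N/113 = 819625; 819625 ≡ 36 (mod 113); 36·22 ≡ 1, so inverse 22.
a ≡ 36·740941·36 + 72·1172375·58 + 23·1115875·65 + 94·819625·22 = 9219315161.
9219315161 mod 92617625 = 50170286.

50170286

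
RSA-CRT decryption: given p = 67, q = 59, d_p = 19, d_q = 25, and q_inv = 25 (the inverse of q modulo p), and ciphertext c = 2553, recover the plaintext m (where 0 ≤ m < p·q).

m₁ = c^(d_p) mod p: c ≡ 7 (mod 67), and 7^19 mod 67 = 12.
m₂ = c^(d_q) mod q: c ≡ 16 (mod 59), and 16^25 mod 59 = 9.
h = q_inv·(m₁ − m₂) mod p = 25·(12 − 9) mod 67 = 8.
m = m₂ + h·q = 9 + 8·59 = 481.

481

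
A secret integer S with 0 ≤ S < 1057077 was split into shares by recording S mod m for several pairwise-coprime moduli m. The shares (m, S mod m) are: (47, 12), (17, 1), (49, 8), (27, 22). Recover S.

The moduli are pairwise coprime; N = 47·17·49·27 = 1057077.
N/47 = 22491; 22491 ≡ 25 (mod 47); 25·32 ≡ 1, so inverse 32.
N/17 = 62181; 62181 ≡ 12 (mod 17); 12·10 ≡ 1, so inverse 10.
N/49 = 21573; 21573 ≡ 13 (mod 49); 13·34 ≡ 1, so inverse 34.
N/27 = 39151; 39151 ≡ 1 (mod 27), inverse 1.
S ≡ 12·22491·32 + 1·62181·10 + 8·21573·34 + 22·39151·1 = 15987532.
15987532 mod 1057077 = 131377.

131377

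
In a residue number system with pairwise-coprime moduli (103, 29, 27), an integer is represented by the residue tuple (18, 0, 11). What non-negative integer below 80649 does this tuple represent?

10730

Combine the congruences pairwise.
From x ≡ 18 (mod 103) write x = 18 + 103t. Substituting into x ≡ 0 (mod 29) gives 103t ≡ 11 (mod 29), and since 16⁻¹ ≡ 20 (mod 29), t ≡ 17. Hence x ≡ 18 + 103·17 = 1769 (mod 2987).
From x ≡ 1769 (mod 2987) write x = 1769 + 2987t. Substituting into x ≡ 11 (mod 27) gives 2987t ≡ 24 (mod 27), and since 17⁻¹ ≡ 8 (mod 27), t ≡ 3. Hence x ≡ 1769 + 2987·3 = 10730 (mod 80649).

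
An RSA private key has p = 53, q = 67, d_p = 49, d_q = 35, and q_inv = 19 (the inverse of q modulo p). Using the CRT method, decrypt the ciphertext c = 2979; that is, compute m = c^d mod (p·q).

1652

m₁ = c^(d_p) mod p: c ≡ 11 (mod 53), and 11^49 mod 53 = 9.
m₂ = c^(d_q) mod q: c ≡ 31 (mod 67), and 31^35 mod 67 = 44.
h = q_inv·(m₁ − m₂) mod p = 19·(9 − 44) mod 53 = 24.
m = m₂ + h·q = 44 + 24·67 = 1652.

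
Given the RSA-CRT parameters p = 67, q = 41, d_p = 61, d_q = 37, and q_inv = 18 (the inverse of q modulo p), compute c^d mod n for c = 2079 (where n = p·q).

1920

m₁ = c^(d_p) mod p: c ≡ 2 (mod 67), and 2^61 mod 67 = 44.
m₂ = c^(d_q) mod q: c ≡ 29 (mod 41), and 29^37 mod 41 = 34.
h = q_inv·(m₁ − m₂) mod p = 18·(44 − 34) mod 67 = 46.
m = m₂ + h·q = 34 + 46·41 = 1920.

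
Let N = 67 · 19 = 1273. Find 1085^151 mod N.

318

Mod 67: 1085 ≡ 13; by Fermat, exponent reduces to 151 mod 66 = 19; 13^19 ≡ 50 (mod 67).
Mod 19: 1085 ≡ 2; by Fermat, exponent reduces to 151 mod 18 = 7; 2^7 ≡ 14 (mod 19).
Combine by CRT: x ≡ 50 (mod 67), x ≡ 14 (mod 19) ⇒ x ≡ 318 (mod 1273).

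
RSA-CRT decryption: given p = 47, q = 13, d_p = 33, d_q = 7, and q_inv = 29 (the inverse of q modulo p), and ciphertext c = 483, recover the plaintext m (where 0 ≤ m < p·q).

609

m₁ = c^(d_p) mod p: c ≡ 13 (mod 47), and 13^33 mod 47 = 45.
m₂ = c^(d_q) mod q: c ≡ 2 (mod 13), and 2^7 mod 13 = 11.
h = q_inv·(m₁ − m₂) mod p = 29·(45 − 11) mod 47 = 46.
m = m₂ + h·q = 11 + 46·13 = 609.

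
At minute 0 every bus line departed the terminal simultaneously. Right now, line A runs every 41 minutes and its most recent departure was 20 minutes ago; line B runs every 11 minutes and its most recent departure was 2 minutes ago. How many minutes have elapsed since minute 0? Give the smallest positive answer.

From t ≡ 20 (mod 41) write t = 20 + 41s. Substituting into t ≡ 2 (mod 11) gives 41s ≡ 4 (mod 11), and since 8⁻¹ ≡ 7 (mod 11), s ≡ 6. Hence t ≡ 20 + 41·6 = 266 (mod 451).

266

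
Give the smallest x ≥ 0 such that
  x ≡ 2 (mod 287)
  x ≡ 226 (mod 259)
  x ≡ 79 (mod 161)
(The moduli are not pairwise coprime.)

193440

Combine the congruences pairwise.
gcd(287, 259) = 7 and 7 | (226 − 2), so the pair is consistent; merging gives x ≡ 2298 (mod 10619), where 10619 = lcm(287, 259).
gcd(10619, 161) = 7 and 7 | (79 − 2298), so the pair is consistent; merging gives x ≡ 193440 (mod 244237), where 244237 = lcm(10619, 161).
The solution is unique modulo lcm(287, 259, 161) = 244237.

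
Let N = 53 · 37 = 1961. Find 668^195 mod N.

Mod 53: 668 ≡ 32; by Fermat, exponent reduces to 195 mod 52 = 39; 32^39 ≡ 23 (mod 53).
Mod 37: 668 ≡ 2; by Fermat, exponent reduces to 195 mod 36 = 15; 2^15 ≡ 23 (mod 37).
Combine by CRT: x ≡ 23 (mod 53), x ≡ 23 (mod 37) ⇒ x ≡ 23 (mod 1961).

23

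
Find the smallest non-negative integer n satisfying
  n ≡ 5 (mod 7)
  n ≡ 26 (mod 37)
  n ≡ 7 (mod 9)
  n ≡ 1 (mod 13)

The moduli are pairwise coprime; M = 7·37·9·13 = 30303.
M/7 = 4329; 4329 ≡ 3 (mod 7); 3·5 ≡ 1, so inverse 5.
M/37 = 819; 819 ≡ 5 (mod 37); 5·15 ≡ 1, so inverse 15.
M/9 = 3367; 3367 ≡ 1 (mod 9), inverse 1.
M/13 = 2331; 2331 ≡ 4 (mod 13); 4·10 ≡ 1, so inverse 10.
n ≡ 5·4329·5 + 26·819·15 + 7·3367·1 + 1·2331·10 = 474514.
474514 mod 30303 = 19969.

19969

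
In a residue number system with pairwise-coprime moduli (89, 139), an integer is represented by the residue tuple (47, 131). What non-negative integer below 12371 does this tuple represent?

1382

Combine the congruences pairwise.
From x ≡ 47 (mod 89) write x = 47 + 89t. Substituting into x ≡ 131 (mod 139) gives 89t ≡ 84 (mod 139), and since 89⁻¹ ≡ 25 (mod 139), t ≡ 15. Hence x ≡ 47 + 89·15 = 1382 (mod 12371).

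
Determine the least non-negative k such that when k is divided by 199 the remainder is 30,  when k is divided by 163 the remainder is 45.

From k ≡ 30 (mod 199) write k = 30 + 199t. Substituting into k ≡ 45 (mod 163) gives 199t ≡ 15 (mod 163), and since 36⁻¹ ≡ 77 (mod 163), t ≡ 14. Hence k ≡ 30 + 199·14 = 2816 (mod 32437).

2816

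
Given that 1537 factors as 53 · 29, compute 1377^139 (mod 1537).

Mod 53: 1377 ≡ 52; by Fermat, exponent reduces to 139 mod 52 = 35; 52^35 ≡ 52 (mod 53).
Mod 29: 1377 ≡ 14; by Fermat, exponent reduces to 139 mod 28 = 27; 14^27 ≡ 27 (mod 29).
Combine by CRT: x ≡ 52 (mod 53), x ≡ 27 (mod 29) ⇒ x ≡ 317 (mod 1537).

317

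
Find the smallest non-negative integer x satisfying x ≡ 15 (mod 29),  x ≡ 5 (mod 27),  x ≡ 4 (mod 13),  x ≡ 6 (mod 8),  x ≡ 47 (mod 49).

1127390

Combine the congruences pairwise.
From x ≡ 15 (mod 29) write x = 15 + 29t. Substituting into x ≡ 5 (mod 27) gives 29t ≡ 17 (mod 27), and since 2⁻¹ ≡ 14 (mod 27), t ≡ 22. Hence x ≡ 15 + 29·22 = 653 (mod 783).
From x ≡ 653 (mod 783) write x = 653 + 783t. Substituting into x ≡ 4 (mod 13) gives 783t ≡ 1 (mod 13), and since 3⁻¹ ≡ 9 (mod 13), t ≡ 9. Hence x ≡ 653 + 783·9 = 7700 (mod 10179).
From x ≡ 7700 (mod 10179) write x = 7700 + 10179t. Substituting into x ≡ 6 (mod 8) gives 10179t ≡ 2 (mod 8), and since 3⁻¹ ≡ 3 (mod 8), t ≡ 6. Hence x ≡ 7700 + 10179·6 = 68774 (mod 81432).
From x ≡ 68774 (mod 81432) write x = 68774 + 81432t. Substituting into x ≡ 47 (mod 49) gives 81432t ≡ 20 (mod 49), and since 43⁻¹ ≡ 8 (mod 49), t ≡ 13. Hence x ≡ 68774 + 81432·13 = 1127390 (mod 3990168).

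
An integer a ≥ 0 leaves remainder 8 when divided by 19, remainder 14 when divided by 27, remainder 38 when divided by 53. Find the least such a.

17051

From a ≡ 8 (mod 19) write a = 8 + 19t. Substituting into a ≡ 14 (mod 27) gives 19t ≡ 6 (mod 27), and since 19⁻¹ ≡ 10 (mod 27), t ≡ 6. Hence a ≡ 8 + 19·6 = 122 (mod 513).
From a ≡ 122 (mod 513) write a = 122 + 513t. Substituting into a ≡ 38 (mod 53) gives 513t ≡ 22 (mod 53), and since 36⁻¹ ≡ 28 (mod 53), t ≡ 33. Hence a ≡ 122 + 513·33 = 17051 (mod 27189).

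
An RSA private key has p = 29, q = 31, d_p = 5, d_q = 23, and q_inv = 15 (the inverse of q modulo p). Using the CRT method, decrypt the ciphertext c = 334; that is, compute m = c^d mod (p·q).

300

m₁ = c^(d_p) mod p: c ≡ 15 (mod 29), and 15^5 mod 29 = 10.
m₂ = c^(d_q) mod q: c ≡ 24 (mod 31), and 24^23 mod 31 = 21.
h = q_inv·(m₁ − m₂) mod p = 15·(10 − 21) mod 29 = 9.
m = m₂ + h·q = 21 + 9·31 = 300.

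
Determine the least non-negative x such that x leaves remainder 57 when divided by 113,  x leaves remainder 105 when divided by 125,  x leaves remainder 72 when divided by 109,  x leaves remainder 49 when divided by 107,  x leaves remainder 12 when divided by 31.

4535861980

The moduli are pairwise coprime; N = 113·125·109·107·31 = 5106936125.
N/113 = 45194125; 45194125 ≡ 1 (mod 113), inverse 1.
N/125 = 40855489; 40855489 ≡ 114 (mod 125); 114·34 ≡ 1, so inverse 34.
N/109 = 46852625; 46852625 ≡ 65 (mod 109); 65·52 ≡ 1, so inverse 52.
N/107 = 47728375; 47728375 ≡ 62 (mod 107); 62·19 ≡ 1, so inverse 19.
N/31 = 164739875; 164739875 ≡ 16 (mod 31); 16·2 ≡ 1, so inverse 2.
x ≡ 57·45194125·1 + 105·40855489·34 + 72·46852625·52 + 49·47728375·19 + 12·164739875·2 = 372235262980.
372235262980 mod 5106936125 = 4535861980.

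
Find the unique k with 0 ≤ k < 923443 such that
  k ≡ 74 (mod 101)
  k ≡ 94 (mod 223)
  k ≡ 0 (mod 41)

Combine the congruences pairwise.
From k ≡ 74 (mod 101) write k = 74 + 101t. Substituting into k ≡ 94 (mod 223) gives 101t ≡ 20 (mod 223), and since 101⁻¹ ≡ 53 (mod 223), t ≡ 168. Hence k ≡ 74 + 101·168 = 17042 (mod 22523).
From k ≡ 17042 (mod 22523) write k = 17042 + 22523t. Substituting into k ≡ 0 (mod 41) gives 22523t ≡ 14 (mod 41), and since 14⁻¹ ≡ 3 (mod 41), t ≡ 1. Hence k ≡ 17042 + 22523·1 = 39565 (mod 923443).

39565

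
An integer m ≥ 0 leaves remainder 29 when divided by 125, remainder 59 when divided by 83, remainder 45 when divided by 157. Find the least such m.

From m ≡ 29 (mod 125) write m = 29 + 125t. Substituting into m ≡ 59 (mod 83) gives 125t ≡ 30 (mod 83), and since 42⁻¹ ≡ 2 (mod 83), t ≡ 60. Hence m ≡ 29 + 125·60 = 7529 (mod 10375).
From m ≡ 7529 (mod 10375) write m = 7529 + 10375t. Substituting into m ≡ 45 (mod 157) gives 10375t ≡ 52 (mod 157), and since 13⁻¹ ≡ 145 (mod 157), t ≡ 4. Hence m ≡ 7529 + 10375·4 = 49029 (mod 1628875).

49029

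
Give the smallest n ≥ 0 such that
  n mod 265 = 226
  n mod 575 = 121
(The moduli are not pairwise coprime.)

gcd(265, 575) = 5 and 5 | (121 − 226), so the pair is consistent; merging gives n ≡ 11621 (mod 30475), where 30475 = lcm(265, 575).
The solution is unique modulo lcm(265, 575) = 30475.

11621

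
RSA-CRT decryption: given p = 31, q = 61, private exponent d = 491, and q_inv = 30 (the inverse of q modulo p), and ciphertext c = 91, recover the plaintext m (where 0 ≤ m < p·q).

1579

d_p = d mod (p−1) = 491 mod 30 = 11; d_q = d mod (q−1) = 11.
m₁ = c^(d_p) mod p: c ≡ 29 (mod 31), and 29^11 mod 31 = 29.
m₂ = c^(d_q) mod q: c ≡ 30 (mod 61), and 30^11 mod 61 = 54.
h = q_inv·(m₁ − m₂) mod p = 30·(29 − 54) mod 31 = 25.
m = m₂ + h·q = 54 + 25·61 = 1579.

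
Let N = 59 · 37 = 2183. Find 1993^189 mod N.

1141

Mod 59: 1993 ≡ 46; by Fermat, exponent reduces to 189 mod 58 = 15; 46^15 ≡ 20 (mod 59).
Mod 37: 1993 ≡ 32; by Fermat, exponent reduces to 189 mod 36 = 9; 32^9 ≡ 31 (mod 37).
Combine by CRT: x ≡ 20 (mod 59), x ≡ 31 (mod 37) ⇒ x ≡ 1141 (mod 2183).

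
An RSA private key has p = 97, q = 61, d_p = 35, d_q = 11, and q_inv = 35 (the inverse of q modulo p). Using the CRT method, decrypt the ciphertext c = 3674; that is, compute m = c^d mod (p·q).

m₁ = c^(d_p) mod p: c ≡ 85 (mod 97), and 85^35 mod 97 = 18.
m₂ = c^(d_q) mod q: c ≡ 14 (mod 61), and 14^11 mod 61 = 48.
h = q_inv·(m₁ − m₂) mod p = 35·(18 − 48) mod 97 = 17.
m = m₂ + h·q = 48 + 17·61 = 1085.

1085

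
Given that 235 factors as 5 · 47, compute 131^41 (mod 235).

191

Mod 5: 131 ≡ 1; by Fermat, exponent reduces to 41 mod 4 = 1; 1^1 ≡ 1 (mod 5).
Mod 47: 131 ≡ 37; 37^41 ≡ 3 (mod 47).
Combine by CRT: x ≡ 1 (mod 5), x ≡ 3 (mod 47) ⇒ x ≡ 191 (mod 235).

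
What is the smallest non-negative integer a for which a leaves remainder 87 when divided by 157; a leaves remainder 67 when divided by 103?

15002

Combine the congruences pairwise.
From a ≡ 87 (mod 157) write a = 87 + 157t. Substituting into a ≡ 67 (mod 103) gives 157t ≡ 83 (mod 103), and since 54⁻¹ ≡ 21 (mod 103), t ≡ 95. Hence a ≡ 87 + 157·95 = 15002 (mod 16171).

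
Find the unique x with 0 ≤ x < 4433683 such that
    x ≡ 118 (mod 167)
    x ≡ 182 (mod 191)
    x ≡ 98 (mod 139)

1190494

Combine the congruences pairwise.
From x ≡ 118 (mod 167) write x = 118 + 167t. Substituting into x ≡ 182 (mod 191) gives 167t ≡ 64 (mod 191), and since 167⁻¹ ≡ 183 (mod 191), t ≡ 61. Hence x ≡ 118 + 167·61 = 10305 (mod 31897).
From x ≡ 10305 (mod 31897) write x = 10305 + 31897t. Substituting into x ≡ 98 (mod 139) gives 31897t ≡ 79 (mod 139), and since 66⁻¹ ≡ 99 (mod 139), t ≡ 37. Hence x ≡ 10305 + 31897·37 = 1190494 (mod 4433683).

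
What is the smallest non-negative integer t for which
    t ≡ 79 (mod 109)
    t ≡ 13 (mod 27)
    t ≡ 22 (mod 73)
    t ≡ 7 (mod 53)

84118

From t ≡ 79 (mod 109) write t = 79 + 109s. Substituting into t ≡ 13 (mod 27) gives 109s ≡ 15 (mod 27), and since 1⁻¹ ≡ 1 (mod 27), s ≡ 15. Hence t ≡ 79 + 109·15 = 1714 (mod 2943).
From t ≡ 1714 (mod 2943) write t = 1714 + 2943s. Substituting into t ≡ 22 (mod 73) gives 2943s ≡ 60 (mod 73), and since 23⁻¹ ≡ 54 (mod 73), s ≡ 28. Hence t ≡ 1714 + 2943·28 = 84118 (mod 214839).
From t ≡ 84118 (mod 214839) write t = 84118 + 214839s. Substituting into t ≡ 7 (mod 53) gives 214839s ≡ 0 (mod 53), and since 30⁻¹ ≡ 23 (mod 53), s ≡ 0. Hence t ≡ 84118 + 214839·0 = 84118 (mod 11386467).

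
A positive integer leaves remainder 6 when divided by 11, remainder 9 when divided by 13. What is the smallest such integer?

From n ≡ 6 (mod 11) write n = 6 + 11t. Substituting into n ≡ 9 (mod 13) gives 11t ≡ 3 (mod 13), and since 11⁻¹ ≡ 6 (mod 13), t ≡ 5. Hence n ≡ 6 + 11·5 = 61 (mod 143).

61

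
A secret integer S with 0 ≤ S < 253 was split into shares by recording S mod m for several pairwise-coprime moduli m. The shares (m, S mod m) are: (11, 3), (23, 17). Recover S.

From S ≡ 3 (mod 11) write S = 3 + 11t. Substituting into S ≡ 17 (mod 23) gives 11t ≡ 14 (mod 23), and since 11⁻¹ ≡ 21 (mod 23), t ≡ 18. Hence S ≡ 3 + 11·18 = 201 (mod 253).

201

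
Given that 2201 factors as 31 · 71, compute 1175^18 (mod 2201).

Mod 31: 1175 ≡ 28; 28^18 ≡ 4 (mod 31).
Mod 71: 1175 ≡ 39; 39^18 ≡ 48 (mod 71).
Combine by CRT: x ≡ 4 (mod 31), x ≡ 48 (mod 71) ⇒ x ≡ 190 (mod 2201).

190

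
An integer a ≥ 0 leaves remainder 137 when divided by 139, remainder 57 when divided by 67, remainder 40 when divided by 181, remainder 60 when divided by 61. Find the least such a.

From a ≡ 137 (mod 139) write a = 137 + 139t. Substituting into a ≡ 57 (mod 67) gives 139t ≡ 54 (mod 67), and since 5⁻¹ ≡ 27 (mod 67), t ≡ 51. Hence a ≡ 137 + 139·51 = 7226 (mod 9313).
From a ≡ 7226 (mod 9313) write a = 7226 + 9313t. Substituting into a ≡ 40 (mod 181) gives 9313t ≡ 54 (mod 181), and since 82⁻¹ ≡ 117 (mod 181), t ≡ 164. Hence a ≡ 7226 + 9313·164 = 1534558 (mod 1685653).
From a ≡ 1534558 (mod 1685653) write a = 1534558 + 1685653t. Substituting into a ≡ 60 (mod 61) gives 1685653t ≡ 18 (mod 61), and since 40⁻¹ ≡ 29 (mod 61), t ≡ 34. Hence a ≡ 1534558 + 1685653·34 = 58846760 (mod 102824833).

58846760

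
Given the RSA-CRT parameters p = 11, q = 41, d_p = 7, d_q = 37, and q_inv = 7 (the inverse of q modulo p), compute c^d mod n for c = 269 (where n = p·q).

168

m₁ = c^(d_p) mod p: c ≡ 5 (mod 11), and 5^7 mod 11 = 3.
m₂ = c^(d_q) mod q: c ≡ 23 (mod 41), and 23^37 mod 41 = 4.
h = q_inv·(m₁ − m₂) mod p = 7·(3 − 4) mod 11 = 4.
m = m₂ + h·q = 4 + 4·41 = 168.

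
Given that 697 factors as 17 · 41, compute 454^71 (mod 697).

670

Mod 17: 454 ≡ 12; by Fermat, exponent reduces to 71 mod 16 = 7; 12^7 ≡ 7 (mod 17).
Mod 41: 454 ≡ 3; by Fermat, exponent reduces to 71 mod 40 = 31; 3^31 ≡ 14 (mod 41).
Combine by CRT: x ≡ 7 (mod 17), x ≡ 14 (mod 41) ⇒ x ≡ 670 (mod 697).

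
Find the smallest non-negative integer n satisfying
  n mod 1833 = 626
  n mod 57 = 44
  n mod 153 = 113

1716314

gcd(1833, 57) = 3 and 3 | (44 − 626), so the pair is consistent; merging gives n ≡ 9791 (mod 34827), where 34827 = lcm(1833, 57).
gcd(34827, 153) = 3 and 3 | (113 − 9791), so the pair is consistent; merging gives n ≡ 1716314 (mod 1776177), where 1776177 = lcm(34827, 153).
The solution is unique modulo lcm(1833, 57, 153) = 1776177.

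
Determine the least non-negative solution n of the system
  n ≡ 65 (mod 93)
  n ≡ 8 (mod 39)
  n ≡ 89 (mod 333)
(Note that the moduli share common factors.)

gcd(93, 39) = 3 and 3 | (8 − 65), so the pair is consistent; merging gives n ≡ 437 (mod 1209), where 1209 = lcm(93, 39).
gcd(1209, 333) = 3 and 3 | (89 − 437), so the pair is consistent; merging gives n ≡ 124964 (mod 134199), where 134199 = lcm(1209, 333).
The solution is unique modulo lcm(93, 39, 333) = 134199.

124964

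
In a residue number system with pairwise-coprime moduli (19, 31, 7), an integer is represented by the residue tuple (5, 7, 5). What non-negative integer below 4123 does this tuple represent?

The moduli are pairwise coprime; N = 19·31·7 = 4123.
N/19 = 217; 217 ≡ 8 (mod 19); 8·12 ≡ 1, so inverse 12.
N/31 = 133; 133 ≡ 9 (mod 31); 9·7 ≡ 1, so inverse 7.
N/7 = 589; 589 ≡ 1 (mod 7), inverse 1.
x ≡ 5·217·12 + 7·133·7 + 5·589·1 = 22482.
22482 mod 4123 = 1867.

1867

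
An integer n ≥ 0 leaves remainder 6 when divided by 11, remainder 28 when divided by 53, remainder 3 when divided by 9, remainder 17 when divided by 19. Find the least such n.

Combine the congruences pairwise.
From n ≡ 6 (mod 11) write n = 6 + 11t. Substituting into n ≡ 28 (mod 53) gives 11t ≡ 22 (mod 53), and since 11⁻¹ ≡ 29 (mod 53), t ≡ 2. Hence n ≡ 6 + 11·2 = 28 (mod 583).
From n ≡ 28 (mod 583) write n = 28 + 583t. Substituting into n ≡ 3 (mod 9) gives 583t ≡ 2 (mod 9), and since 7⁻¹ ≡ 4 (mod 9), t ≡ 8. Hence n ≡ 28 + 583·8 = 4692 (mod 5247).
From n ≡ 4692 (mod 5247) write n = 4692 + 5247t. Substituting into n ≡ 17 (mod 19) gives 5247t ≡ 18 (mod 19), and since 3⁻¹ ≡ 13 (mod 19), t ≡ 6. Hence n ≡ 4692 + 5247·6 = 36174 (mod 99693).

36174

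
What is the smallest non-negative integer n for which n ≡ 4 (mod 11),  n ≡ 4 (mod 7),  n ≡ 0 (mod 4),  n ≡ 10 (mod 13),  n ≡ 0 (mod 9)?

21564

The moduli are pairwise coprime; M = 11·7·4·13·9 = 36036.
M/11 = 3276; 3276 ≡ 9 (mod 11); 9·5 ≡ 1, so inverse 5.
M/7 = 5148; 5148 ≡ 3 (mod 7); 3·5 ≡ 1, so inverse 5.
M/4 = 9009; 9009 ≡ 1 (mod 4), inverse 1.
M/13 = 2772; 2772 ≡ 3 (mod 13); 3·9 ≡ 1, so inverse 9.
M/9 = 4004; 4004 ≡ 8 (mod 9); 8·8 ≡ 1, so inverse 8.
n ≡ 4·3276·5 + 4·5148·5 + 0·9009·1 + 10·2772·9 + 0·4004·8 = 417960.
417960 mod 36036 = 21564.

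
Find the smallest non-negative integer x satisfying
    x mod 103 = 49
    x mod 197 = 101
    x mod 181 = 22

The moduli are pairwise coprime; N = 103·197·181 = 3672671.
N/103 = 35657; 35657 ≡ 19 (mod 103); 19·38 ≡ 1, so inverse 38.
N/197 = 18643; 18643 ≡ 125 (mod 197); 125·145 ≡ 1, so inverse 145.
N/181 = 20291; 20291 ≡ 19 (mod 181); 19·162 ≡ 1, so inverse 162.
x ≡ 49·35657·38 + 101·18643·145 + 22·20291·162 = 411737193.
411737193 mod 3672671 = 398041.

398041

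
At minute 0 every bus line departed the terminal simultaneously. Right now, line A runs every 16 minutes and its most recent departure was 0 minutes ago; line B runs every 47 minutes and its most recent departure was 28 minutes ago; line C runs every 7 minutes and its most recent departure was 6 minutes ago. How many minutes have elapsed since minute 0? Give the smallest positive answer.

The moduli are pairwise coprime; N = 16·47·7 = 5264.
N/16 = 329; 329 ≡ 9 (mod 16); 9·9 ≡ 1, so inverse 9.
N/47 = 112; 112 ≡ 18 (mod 47); 18·34 ≡ 1, so inverse 34.
N/7 = 752; 752 ≡ 3 (mod 7); 3·5 ≡ 1, so inverse 5.
t ≡ 0·329·9 + 28·112·34 + 6·752·5 = 129184.
129184 mod 5264 = 2848.

2848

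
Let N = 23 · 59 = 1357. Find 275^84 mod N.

Mod 23: 275 ≡ 22; by Fermat, exponent reduces to 84 mod 22 = 18; 22^18 ≡ 1 (mod 23).
Mod 59: 275 ≡ 39; by Fermat, exponent reduces to 84 mod 58 = 26; 39^26 ≡ 27 (mod 59).
Combine by CRT: x ≡ 1 (mod 23), x ≡ 27 (mod 59) ⇒ x ≡ 1266 (mod 1357).

1266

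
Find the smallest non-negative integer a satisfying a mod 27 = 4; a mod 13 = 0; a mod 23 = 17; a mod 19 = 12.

105196

From a ≡ 4 (mod 27) write a = 4 + 27t. Substituting into a ≡ 0 (mod 13) gives 27t ≡ 9 (mod 13), and since 1⁻¹ ≡ 1 (mod 13), t ≡ 9. Hence a ≡ 4 + 27·9 = 247 (mod 351).
From a ≡ 247 (mod 351) write a = 247 + 351t. Substituting into a ≡ 17 (mod 23) gives 351t ≡ 0 (mod 23), and since 6⁻¹ ≡ 4 (mod 23), t ≡ 0. Hence a ≡ 247 + 351·0 = 247 (mod 8073).
From a ≡ 247 (mod 8073) write a = 247 + 8073t. Substituting into a ≡ 12 (mod 19) gives 8073t ≡ 12 (mod 19), and since 17⁻¹ ≡ 9 (mod 19), t ≡ 13. Hence a ≡ 247 + 8073·13 = 105196 (mod 153387).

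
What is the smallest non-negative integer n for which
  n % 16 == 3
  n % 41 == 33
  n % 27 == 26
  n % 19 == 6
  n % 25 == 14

The moduli are pairwise coprime; M = 16·41·27·19·25 = 8413200.
M/16 = 525825; 525825 ≡ 1 (mod 16), inverse 1.
M/41 = 205200; 205200 ≡ 36 (mod 41); 36·8 ≡ 1, so inverse 8.
M/27 = 311600; 311600 ≡ 20 (mod 27); 20·23 ≡ 1, so inverse 23.
M/19 = 442800; 442800 ≡ 5 (mod 19); 5·4 ≡ 1, so inverse 4.
M/25 = 336528; 336528 ≡ 3 (mod 25); 3·17 ≡ 1, so inverse 17.
n ≡ 3·525825·1 + 33·205200·8 + 26·311600·23 + 6·442800·4 + 14·336528·17 = 332807939.
332807939 mod 8413200 = 4693139.

4693139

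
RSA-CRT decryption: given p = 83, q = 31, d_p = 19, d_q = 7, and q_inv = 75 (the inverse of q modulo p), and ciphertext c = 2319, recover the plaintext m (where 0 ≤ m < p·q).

1420

m₁ = c^(d_p) mod p: c ≡ 78 (mod 83), and 78^19 mod 83 = 9.
m₂ = c^(d_q) mod q: c ≡ 25 (mod 31), and 25^7 mod 31 = 25.
h = q_inv·(m₁ − m₂) mod p = 75·(9 − 25) mod 83 = 45.
m = m₂ + h·q = 25 + 45·31 = 1420.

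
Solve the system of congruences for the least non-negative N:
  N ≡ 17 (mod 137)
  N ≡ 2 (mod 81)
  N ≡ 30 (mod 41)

The moduli are pairwise coprime; M = 137·81·41 = 454977.
M/137 = 3321; 3321 ≡ 33 (mod 137); 33·54 ≡ 1, so inverse 54.
M/81 = 5617; 5617 ≡ 28 (mod 81); 28·55 ≡ 1, so inverse 55.
M/41 = 11097; 11097 ≡ 27 (mod 41); 27·38 ≡ 1, so inverse 38.
N ≡ 17·3321·54 + 2·5617·55 + 30·11097·38 = 16317128.
16317128 mod 454977 = 392933.

392933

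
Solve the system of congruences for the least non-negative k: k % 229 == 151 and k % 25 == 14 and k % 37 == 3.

The moduli are pairwise coprime; N = 229·25·37 = 211825.
N/229 = 925; 925 ≡ 9 (mod 229); 9·51 ≡ 1, so inverse 51.
N/25 = 8473; 8473 ≡ 23 (mod 25); 23·12 ≡ 1, so inverse 12.
N/37 = 5725; 5725 ≡ 27 (mod 37); 27·11 ≡ 1, so inverse 11.
k ≡ 151·925·51 + 14·8473·12 + 3·5725·11 = 8735814.
8735814 mod 211825 = 50989.

50989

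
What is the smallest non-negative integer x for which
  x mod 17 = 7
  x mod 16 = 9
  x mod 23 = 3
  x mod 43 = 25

118361

The moduli are pairwise coprime; N = 17·16·23·43 = 269008.
N/17 = 15824; 15824 ≡ 14 (mod 17); 14·11 ≡ 1, so inverse 11.
N/16 = 16813; 16813 ≡ 13 (mod 16); 13·5 ≡ 1, so inverse 5.
N/23 = 11696; 11696 ≡ 12 (mod 23); 12·2 ≡ 1, so inverse 2.
N/43 = 6256; 6256 ≡ 21 (mod 43); 21·41 ≡ 1, so inverse 41.
x ≡ 7·15824·11 + 9·16813·5 + 3·11696·2 + 25·6256·41 = 8457609.
8457609 mod 269008 = 118361.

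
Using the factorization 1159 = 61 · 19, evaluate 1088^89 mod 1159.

726

Mod 61: 1088 ≡ 51; by Fermat, exponent reduces to 89 mod 60 = 29; 51^29 ≡ 55 (mod 61).
Mod 19: 1088 ≡ 5; by Fermat, exponent reduces to 89 mod 18 = 17; 5^17 ≡ 4 (mod 19).
Combine by CRT: x ≡ 55 (mod 61), x ≡ 4 (mod 19) ⇒ x ≡ 726 (mod 1159).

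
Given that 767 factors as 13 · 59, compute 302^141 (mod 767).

Mod 13: 302 ≡ 3; by Fermat, exponent reduces to 141 mod 12 = 9; 3^9 ≡ 1 (mod 13).
Mod 59: 302 ≡ 7; by Fermat, exponent reduces to 141 mod 58 = 25; 7^25 ≡ 36 (mod 59).
Combine by CRT: x ≡ 1 (mod 13), x ≡ 36 (mod 59) ⇒ x ≡ 508 (mod 767).

508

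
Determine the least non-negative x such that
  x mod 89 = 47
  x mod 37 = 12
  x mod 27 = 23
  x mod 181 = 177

6656090

Combine the congruences pairwise.
From x ≡ 47 (mod 89) write x = 47 + 89t. Substituting into x ≡ 12 (mod 37) gives 89t ≡ 2 (mod 37), and since 15⁻¹ ≡ 5 (mod 37), t ≡ 10. Hence x ≡ 47 + 89·10 = 937 (mod 3293).
From x ≡ 937 (mod 3293) write x = 937 + 3293t. Substituting into x ≡ 23 (mod 27) gives 3293t ≡ 4 (mod 27), and since 26⁻¹ ≡ 26 (mod 27), t ≡ 23. Hence x ≡ 937 + 3293·23 = 76676 (mod 88911).
From x ≡ 76676 (mod 88911) write x = 76676 + 88911t. Substituting into x ≡ 177 (mod 181) gives 88911t ≡ 64 (mod 181), and since 40⁻¹ ≡ 86 (mod 181), t ≡ 74. Hence x ≡ 76676 + 88911·74 = 6656090 (mod 16092891).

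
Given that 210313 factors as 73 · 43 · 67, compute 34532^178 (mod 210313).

68466

Mod 73: 34532 ≡ 3; by Fermat, exponent reduces to 178 mod 72 = 34; 3^34 ≡ 65 (mod 73).
Mod 43: 34532 ≡ 3; by Fermat, exponent reduces to 178 mod 42 = 10; 3^10 ≡ 10 (mod 43).
Mod 67: 34532 ≡ 27; by Fermat, exponent reduces to 178 mod 66 = 46; 27^46 ≡ 59 (mod 67).
Combine by CRT: x ≡ 65 (mod 73), x ≡ 10 (mod 43), x ≡ 59 (mod 67) ⇒ x ≡ 68466 (mod 210313).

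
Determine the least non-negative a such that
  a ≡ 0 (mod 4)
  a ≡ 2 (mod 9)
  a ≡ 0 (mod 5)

20

The moduli are pairwise coprime; N = 4·9·5 = 180.
N/4 = 45; 45 ≡ 1 (mod 4), inverse 1.
N/9 = 20; 20 ≡ 2 (mod 9); 2·5 ≡ 1, so inverse 5.
N/5 = 36; 36 ≡ 1 (mod 5), inverse 1.
a ≡ 0·45·1 + 2·20·5 + 0·36·1 = 200.
200 mod 180 = 20.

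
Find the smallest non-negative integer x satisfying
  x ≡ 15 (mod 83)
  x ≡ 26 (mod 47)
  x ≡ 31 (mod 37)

105259

The moduli are pairwise coprime; N = 83·47·37 = 144337.
N/83 = 1739; 1739 ≡ 79 (mod 83); 79·62 ≡ 1, so inverse 62.
N/47 = 3071; 3071 ≡ 16 (mod 47); 16·3 ≡ 1, so inverse 3.
N/37 = 3901; 3901 ≡ 16 (mod 37); 16·7 ≡ 1, so inverse 7.
x ≡ 15·1739·62 + 26·3071·3 + 31·3901·7 = 2703325.
2703325 mod 144337 = 105259.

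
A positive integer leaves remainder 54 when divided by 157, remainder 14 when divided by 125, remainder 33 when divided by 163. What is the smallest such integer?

397264

From x ≡ 54 (mod 157) write x = 54 + 157t. Substituting into x ≡ 14 (mod 125) gives 157t ≡ 85 (mod 125), and since 32⁻¹ ≡ 43 (mod 125), t ≡ 30. Hence x ≡ 54 + 157·30 = 4764 (mod 19625).
From x ≡ 4764 (mod 19625) write x = 4764 + 19625t. Substituting into x ≡ 33 (mod 163) gives 19625t ≡ 159 (mod 163), and since 65⁻¹ ≡ 158 (mod 163), t ≡ 20. Hence x ≡ 4764 + 19625·20 = 397264 (mod 3198875).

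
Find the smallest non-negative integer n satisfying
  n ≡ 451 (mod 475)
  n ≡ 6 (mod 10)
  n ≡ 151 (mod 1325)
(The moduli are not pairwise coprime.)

46526

Combine the congruences pairwise.
gcd(475, 10) = 5 and 5 | (6 − 451), so the pair is consistent; merging gives n ≡ 926 (mod 950), where 950 = lcm(475, 10).
gcd(950, 1325) = 25 and 25 | (151 − 926), so the pair is consistent; merging gives n ≡ 46526 (mod 50350), where 50350 = lcm(950, 1325).
The solution is unique modulo lcm(475, 10, 1325) = 50350.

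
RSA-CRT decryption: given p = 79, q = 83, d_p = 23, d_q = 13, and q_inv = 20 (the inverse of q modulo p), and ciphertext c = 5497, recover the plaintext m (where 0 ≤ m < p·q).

721

m₁ = c^(d_p) mod p: c ≡ 46 (mod 79), and 46^23 mod 79 = 10.
m₂ = c^(d_q) mod q: c ≡ 19 (mod 83), and 19^13 mod 83 = 57.
h = q_inv·(m₁ − m₂) mod p = 20·(10 − 57) mod 79 = 8.
m = m₂ + h·q = 57 + 8·83 = 721.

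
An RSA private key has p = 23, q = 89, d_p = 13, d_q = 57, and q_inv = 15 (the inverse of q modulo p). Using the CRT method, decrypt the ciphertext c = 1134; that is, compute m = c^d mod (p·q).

m₁ = c^(d_p) mod p: c ≡ 7 (mod 23), and 7^13 mod 23 = 20.
m₂ = c^(d_q) mod q: c ≡ 66 (mod 89), and 66^57 mod 89 = 82.
h = q_inv·(m₁ − m₂) mod p = 15·(20 − 82) mod 23 = 13.
m = m₂ + h·q = 82 + 13·89 = 1239.

1239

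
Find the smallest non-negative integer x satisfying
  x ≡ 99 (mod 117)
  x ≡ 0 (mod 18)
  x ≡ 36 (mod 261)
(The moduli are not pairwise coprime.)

gcd(117, 18) = 9 and 9 | (0 − 99), so the pair is consistent; merging gives x ≡ 216 (mod 234), where 234 = lcm(117, 18).
gcd(234, 261) = 9 and 9 | (36 − 216), so the pair is consistent; merging gives x ≡ 6300 (mod 6786), where 6786 = lcm(234, 261).
The solution is unique modulo lcm(117, 18, 261) = 6786.

6300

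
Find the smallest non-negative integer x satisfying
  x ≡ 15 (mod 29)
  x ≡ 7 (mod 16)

Combine the congruences pairwise.
From x ≡ 15 (mod 29) write x = 15 + 29t. Substituting into x ≡ 7 (mod 16) gives 29t ≡ 8 (mod 16), and since 13⁻¹ ≡ 5 (mod 16), t ≡ 8. Hence x ≡ 15 + 29·8 = 247 (mod 464).

247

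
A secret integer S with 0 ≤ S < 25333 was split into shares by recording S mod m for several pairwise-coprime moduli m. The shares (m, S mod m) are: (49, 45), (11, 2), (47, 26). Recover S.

From S ≡ 45 (mod 49) write S = 45 + 49t. Substituting into S ≡ 2 (mod 11) gives 49t ≡ 1 (mod 11), and since 5⁻¹ ≡ 9 (mod 11), t ≡ 9. Hence S ≡ 45 + 49·9 = 486 (mod 539).
From S ≡ 486 (mod 539) write S = 486 + 539t. Substituting into S ≡ 26 (mod 47) gives 539t ≡ 10 (mod 47), and since 22⁻¹ ≡ 15 (mod 47), t ≡ 9. Hence S ≡ 486 + 539·9 = 5337 (mod 25333).

5337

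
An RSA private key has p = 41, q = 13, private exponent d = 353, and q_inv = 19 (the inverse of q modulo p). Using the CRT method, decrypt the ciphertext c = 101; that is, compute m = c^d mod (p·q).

108

d_p = d mod (p−1) = 353 mod 40 = 33; d_q = d mod (q−1) = 5.
m₁ = c^(d_p) mod p: c ≡ 19 (mod 41), and 19^33 mod 41 = 26.
m₂ = c^(d_q) mod q: c ≡ 10 (mod 13), and 10^5 mod 13 = 4.
h = q_inv·(m₁ − m₂) mod p = 19·(26 − 4) mod 41 = 8.
m = m₂ + h·q = 4 + 8·13 = 108.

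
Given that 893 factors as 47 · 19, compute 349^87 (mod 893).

818

Mod 47: 349 ≡ 20; by Fermat, exponent reduces to 87 mod 46 = 41; 20^41 ≡ 19 (mod 47).
Mod 19: 349 ≡ 7; by Fermat, exponent reduces to 87 mod 18 = 15; 7^15 ≡ 1 (mod 19).
Combine by CRT: x ≡ 19 (mod 47), x ≡ 1 (mod 19) ⇒ x ≡ 818 (mod 893).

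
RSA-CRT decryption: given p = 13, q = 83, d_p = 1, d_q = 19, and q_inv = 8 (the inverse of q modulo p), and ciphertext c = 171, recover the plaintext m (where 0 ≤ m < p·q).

m₁ = c^(d_p) mod p: c ≡ 2 (mod 13), and 2^1 mod 13 = 2.
m₂ = c^(d_q) mod q: c ≡ 5 (mod 83), and 5^19 mod 83 = 74.
h = q_inv·(m₁ − m₂) mod p = 8·(2 − 74) mod 13 = 9.
m = m₂ + h·q = 74 + 9·83 = 821.

821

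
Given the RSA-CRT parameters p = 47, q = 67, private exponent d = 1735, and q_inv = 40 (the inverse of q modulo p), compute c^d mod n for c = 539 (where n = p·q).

d_p = d mod (p−1) = 1735 mod 46 = 33; d_q = d mod (q−1) = 19.
m₁ = c^(d_p) mod p: c ≡ 22 (mod 47), and 22^33 mod 47 = 44.
m₂ = c^(d_q) mod q: c ≡ 3 (mod 67), and 3^19 mod 67 = 5.
h = q_inv·(m₁ − m₂) mod p = 40·(44 − 5) mod 47 = 9.
m = m₂ + h·q = 5 + 9·67 = 608.

608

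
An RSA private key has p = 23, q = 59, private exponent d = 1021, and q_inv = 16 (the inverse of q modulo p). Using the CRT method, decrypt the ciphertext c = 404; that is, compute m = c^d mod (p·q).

d_p = d mod (p−1) = 1021 mod 22 = 9; d_q = d mod (q−1) = 35.
m₁ = c^(d_p) mod p: c ≡ 13 (mod 23), and 13^9 mod 23 = 3.
m₂ = c^(d_q) mod q: c ≡ 50 (mod 59), and 50^35 mod 59 = 31.
h = q_inv·(m₁ − m₂) mod p = 16·(3 − 31) mod 23 = 12.
m = m₂ + h·q = 31 + 12·59 = 739.

739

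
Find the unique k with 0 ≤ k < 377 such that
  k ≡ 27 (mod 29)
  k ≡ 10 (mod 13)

114

From k ≡ 27 (mod 29) write k = 27 + 29t. Substituting into k ≡ 10 (mod 13) gives 29t ≡ 9 (mod 13), and since 3⁻¹ ≡ 9 (mod 13), t ≡ 3. Hence k ≡ 27 + 29·3 = 114 (mod 377).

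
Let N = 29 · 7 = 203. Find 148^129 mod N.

176

Mod 29: 148 ≡ 3; by Fermat, exponent reduces to 129 mod 28 = 17; 3^17 ≡ 2 (mod 29).
Mod 7: 148 ≡ 1; by Fermat, exponent reduces to 129 mod 6 = 3; 1^3 ≡ 1 (mod 7).
Combine by CRT: x ≡ 2 (mod 29), x ≡ 1 (mod 7) ⇒ x ≡ 176 (mod 203).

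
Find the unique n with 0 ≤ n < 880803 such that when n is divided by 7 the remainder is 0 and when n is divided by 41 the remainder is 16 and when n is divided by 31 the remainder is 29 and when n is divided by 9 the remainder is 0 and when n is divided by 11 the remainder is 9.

312354

From n ≡ 0 (mod 7) write n = 0 + 7t. Substituting into n ≡ 16 (mod 41) gives 7t ≡ 16 (mod 41), and since 7⁻¹ ≡ 6 (mod 41), t ≡ 14. Hence n ≡ 0 + 7·14 = 98 (mod 287).
From n ≡ 98 (mod 287) write n = 98 + 287t. Substituting into n ≡ 29 (mod 31) gives 287t ≡ 24 (mod 31), and since 8⁻¹ ≡ 4 (mod 31), t ≡ 3. Hence n ≡ 98 + 287·3 = 959 (mod 8897).
From n ≡ 959 (mod 8897) write n = 959 + 8897t. Substituting into n ≡ 0 (mod 9) gives 8897t ≡ 4 (mod 9), and since 5⁻¹ ≡ 2 (mod 9), t ≡ 8. Hence n ≡ 959 + 8897·8 = 72135 (mod 80073).
From n ≡ 72135 (mod 80073) write n = 72135 + 80073t. Substituting into n ≡ 9 (mod 11) gives 80073t ≡ 1 (mod 11), and since 4⁻¹ ≡ 3 (mod 11), t ≡ 3. Hence n ≡ 72135 + 80073·3 = 312354 (mod 880803).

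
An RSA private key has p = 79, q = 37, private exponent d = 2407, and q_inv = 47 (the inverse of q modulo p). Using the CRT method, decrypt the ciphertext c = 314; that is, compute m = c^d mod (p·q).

856

d_p = d mod (p−1) = 2407 mod 78 = 67; d_q = d mod (q−1) = 31.
m₁ = c^(d_p) mod p: c ≡ 77 (mod 79), and 77^67 mod 79 = 66.
m₂ = c^(d_q) mod q: c ≡ 18 (mod 37), and 18^31 mod 37 = 5.
h = q_inv·(m₁ − m₂) mod p = 47·(66 − 5) mod 79 = 23.
m = m₂ + h·q = 5 + 23·37 = 856.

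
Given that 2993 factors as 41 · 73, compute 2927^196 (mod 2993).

Mod 41: 2927 ≡ 16; by Fermat, exponent reduces to 196 mod 40 = 36; 16^36 ≡ 16 (mod 41).
Mod 73: 2927 ≡ 7; by Fermat, exponent reduces to 196 mod 72 = 52; 7^52 ≡ 65 (mod 73).
Combine by CRT: x ≡ 16 (mod 41), x ≡ 65 (mod 73) ⇒ x ≡ 795 (mod 2993).

795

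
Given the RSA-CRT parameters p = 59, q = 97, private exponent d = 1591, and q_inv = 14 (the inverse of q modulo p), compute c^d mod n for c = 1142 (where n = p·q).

d_p = d mod (p−1) = 1591 mod 58 = 25; d_q = d mod (q−1) = 55.
m₁ = c^(d_p) mod p: c ≡ 21 (mod 59), and 21^25 mod 59 = 7.
m₂ = c^(d_q) mod q: c ≡ 75 (mod 97), and 75^55 mod 97 = 22.
h = q_inv·(m₁ − m₂) mod p = 14·(7 − 22) mod 59 = 26.
m = m₂ + h·q = 22 + 26·97 = 2544.

2544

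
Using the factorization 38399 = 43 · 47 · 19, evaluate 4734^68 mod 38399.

Mod 43: 4734 ≡ 4; by Fermat, exponent reduces to 68 mod 42 = 26; 4^26 ≡ 35 (mod 43).
Mod 47: 4734 ≡ 34; by Fermat, exponent reduces to 68 mod 46 = 22; 34^22 ≡ 18 (mod 47).
Mod 19: 4734 ≡ 3; by Fermat, exponent reduces to 68 mod 18 = 14; 3^14 ≡ 4 (mod 19).
Combine by CRT: x ≡ 35 (mod 43), x ≡ 18 (mod 47), x ≡ 4 (mod 19) ⇒ x ≡ 29017 (mod 38399).

29017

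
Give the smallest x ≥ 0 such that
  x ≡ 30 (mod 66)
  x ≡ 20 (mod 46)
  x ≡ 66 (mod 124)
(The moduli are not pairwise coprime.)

59958

gcd(66, 46) = 2 and 2 | (20 − 30), so the pair is consistent; merging gives x ≡ 756 (mod 1518), where 1518 = lcm(66, 46).
gcd(1518, 124) = 2 and 2 | (66 − 756), so the pair is consistent; merging gives x ≡ 59958 (mod 94116), where 94116 = lcm(1518, 124).
The solution is unique modulo lcm(66, 46, 124) = 94116.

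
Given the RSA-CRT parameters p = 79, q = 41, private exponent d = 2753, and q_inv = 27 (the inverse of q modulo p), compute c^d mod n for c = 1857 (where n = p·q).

2652

d_p = d mod (p−1) = 2753 mod 78 = 23; d_q = d mod (q−1) = 33.
m₁ = c^(d_p) mod p: c ≡ 40 (mod 79), and 40^23 mod 79 = 45.
m₂ = c^(d_q) mod q: c ≡ 12 (mod 41), and 12^33 mod 41 = 28.
h = q_inv·(m₁ − m₂) mod p = 27·(45 − 28) mod 79 = 64.
m = m₂ + h·q = 28 + 64·41 = 2652.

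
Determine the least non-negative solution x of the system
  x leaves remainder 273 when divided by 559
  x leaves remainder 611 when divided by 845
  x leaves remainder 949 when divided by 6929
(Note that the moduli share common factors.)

610701

Combine the congruences pairwise.
gcd(559, 845) = 13 and 13 | (611 − 273), so the pair is consistent; merging gives x ≡ 29341 (mod 36335), where 36335 = lcm(559, 845).
gcd(36335, 6929) = 169 and 169 | (949 − 29341), so the pair is consistent; merging gives x ≡ 610701 (mod 1489735), where 1489735 = lcm(36335, 6929).
The solution is unique modulo lcm(559, 845, 6929) = 1489735.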